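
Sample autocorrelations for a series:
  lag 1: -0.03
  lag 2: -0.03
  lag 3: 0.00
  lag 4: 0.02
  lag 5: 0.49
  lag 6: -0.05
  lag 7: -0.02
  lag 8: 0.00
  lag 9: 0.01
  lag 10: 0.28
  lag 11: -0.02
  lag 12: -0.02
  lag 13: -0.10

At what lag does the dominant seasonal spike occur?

5

The largest autocorrelation is r_5 = 0.49, with a weaker echo at lag 10 (0.28); the remaining lags stay at or below 0.02.
The dominant spike at lag 5 indicates a seasonal period of 5.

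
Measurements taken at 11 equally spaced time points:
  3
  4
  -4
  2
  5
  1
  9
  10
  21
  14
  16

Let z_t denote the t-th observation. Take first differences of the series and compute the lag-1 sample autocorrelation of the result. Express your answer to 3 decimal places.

-0.485

First differences Δz: 1, -8, 6, 3, -4, 8, 1, 11, -7, 2
Mean of differences = 1.3000
Numerator Σ(Δz_t−Δz̄)(Δz_{t+1}−Δz̄) = -168.6900
Denominator Σ(Δz_t−Δz̄)² = 348.1000
r_1(Δz) = -168.6900 / 348.1000 = -0.485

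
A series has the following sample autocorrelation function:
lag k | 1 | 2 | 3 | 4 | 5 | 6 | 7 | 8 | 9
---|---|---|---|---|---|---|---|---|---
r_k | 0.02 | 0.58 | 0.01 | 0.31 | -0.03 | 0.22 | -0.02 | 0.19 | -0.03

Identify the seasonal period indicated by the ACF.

The largest autocorrelation is r_2 = 0.58, with weaker echoes at lags 4 (0.31), 6 (0.22) and 8 (0.19); the remaining lags stay at or below 0.02.
The dominant spike at lag 2 indicates a seasonal period of 2.

2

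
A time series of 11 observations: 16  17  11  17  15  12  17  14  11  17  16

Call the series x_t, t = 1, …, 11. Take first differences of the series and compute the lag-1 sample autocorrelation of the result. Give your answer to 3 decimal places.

First differences Δx: 1, -6, 6, -2, -3, 5, -3, -3, 6, -1
Mean of differences = 0.0000
Numerator Σ(Δx_t−Δx̄)(Δx_{t+1}−Δx̄) = -93.0000
Denominator Σ(Δx_t−Δx̄)² = 166.0000
r_1(Δx) = -93.0000 / 166.0000 = -0.560

-0.560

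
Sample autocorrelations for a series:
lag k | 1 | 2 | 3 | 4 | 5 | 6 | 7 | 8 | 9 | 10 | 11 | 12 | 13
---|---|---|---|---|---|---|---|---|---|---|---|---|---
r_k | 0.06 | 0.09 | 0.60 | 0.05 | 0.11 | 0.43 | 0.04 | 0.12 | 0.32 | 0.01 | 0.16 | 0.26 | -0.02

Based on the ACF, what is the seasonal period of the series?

The largest autocorrelation is r_3 = 0.60, with weaker echoes at lags 6 (0.43), 9 (0.32) and 12 (0.26); the remaining lags stay at or below 0.16.
The dominant spike at lag 3 indicates a seasonal period of 3.

3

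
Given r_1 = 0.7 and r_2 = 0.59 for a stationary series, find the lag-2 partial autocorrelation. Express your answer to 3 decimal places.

φ_{22} = (r_2 − r_1²) / (1 − r_1²)
r_1² = (0.7)² = 0.49
Numerator = 0.59 − 0.4900 = 0.1000; denominator = 1 − 0.4900 = 0.5100
φ_{22} = 0.1000 / 0.5100 = 0.196

0.196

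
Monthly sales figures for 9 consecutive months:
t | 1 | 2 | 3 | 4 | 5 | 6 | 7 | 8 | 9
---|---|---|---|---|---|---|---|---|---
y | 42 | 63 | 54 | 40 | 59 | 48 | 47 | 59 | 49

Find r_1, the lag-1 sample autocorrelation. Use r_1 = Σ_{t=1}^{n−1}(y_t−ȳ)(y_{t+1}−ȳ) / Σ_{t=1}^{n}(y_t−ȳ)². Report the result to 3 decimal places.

Mean ȳ = (42 + 63 + 54 + 40 + 59 + 48 + 47 + 59 + 49)/9 = 51.2222
Numerator Σ_{t=1}^{8}(y_t−ȳ)(y_{t+1}−ȳ) = -255.9383
Denominator Σ(y_t−ȳ)² = 511.5556
r_1 = -255.9383 / 511.5556 = -0.500

-0.500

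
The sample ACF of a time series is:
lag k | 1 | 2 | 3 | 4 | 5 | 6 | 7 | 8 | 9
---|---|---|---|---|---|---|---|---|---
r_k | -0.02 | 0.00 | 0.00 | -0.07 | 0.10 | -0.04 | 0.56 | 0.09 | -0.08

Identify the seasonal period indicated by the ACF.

7

The largest autocorrelation is r_7 = 0.56; the remaining lags stay at or below 0.10.
The dominant spike at lag 7 indicates a seasonal period of 7.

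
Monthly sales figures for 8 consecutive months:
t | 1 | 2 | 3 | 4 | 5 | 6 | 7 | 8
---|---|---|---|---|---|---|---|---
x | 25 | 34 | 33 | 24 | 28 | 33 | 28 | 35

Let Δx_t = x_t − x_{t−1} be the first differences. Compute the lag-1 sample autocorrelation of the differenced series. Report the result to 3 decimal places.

First differences Δx: 9, -1, -9, 4, 5, -5, 7
Mean of differences = 1.4286
Numerator Σ(Δx_t−Δx̄)(Δx_{t+1}−Δx̄) = -69.4694
Denominator Σ(Δx_t−Δx̄)² = 263.7143
r_1(Δx) = -69.4694 / 263.7143 = -0.263

-0.263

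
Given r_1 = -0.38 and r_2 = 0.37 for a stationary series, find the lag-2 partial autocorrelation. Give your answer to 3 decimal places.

φ_{22} = (r_2 − r_1²) / (1 − r_1²)
r_1² = (-0.38)² = 0.1444
Numerator = 0.37 − 0.1444 = 0.2256; denominator = 1 − 0.1444 = 0.8556
φ_{22} = 0.2256 / 0.8556 = 0.264

0.264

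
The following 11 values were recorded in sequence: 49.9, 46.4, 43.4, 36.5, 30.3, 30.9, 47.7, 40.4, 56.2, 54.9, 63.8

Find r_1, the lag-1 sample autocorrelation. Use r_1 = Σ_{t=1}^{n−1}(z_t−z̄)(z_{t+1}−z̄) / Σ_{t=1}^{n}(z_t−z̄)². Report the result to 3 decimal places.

Mean z̄ = (49.9 + 46.4 + 43.4 + 36.5 + 30.3 + 30.9 + 47.7 + 40.4 + 56.2 + 54.9 + 63.8)/11 = 45.4909
Numerator Σ_{t=1}^{10}(z_t−z̄)(z_{t+1}−z̄) = 554.1726
Denominator Σ(z_t−z̄)² = 1118.3691
r_1 = 554.1726 / 1118.3691 = 0.496

0.496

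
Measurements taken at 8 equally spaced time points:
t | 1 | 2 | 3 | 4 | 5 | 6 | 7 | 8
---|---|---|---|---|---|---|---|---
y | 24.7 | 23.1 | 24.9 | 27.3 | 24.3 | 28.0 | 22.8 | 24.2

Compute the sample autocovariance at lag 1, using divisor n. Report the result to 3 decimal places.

Mean ȳ = (24.7 + 23.1 + 24.9 + 27.3 + 24.3 + 28.0 + 22.8 + 24.2)/8 = 24.9125
Deviations: -0.2125, -1.8125, -0.0125, 2.3875, -0.6125, 3.0875, -2.1125, -0.7125
Σ_{t=1}^{7}(y_t−ȳ)(y_{t+1}−ȳ) = -7.9927
γ_1 = -7.9927 / 8 = -0.999

-0.999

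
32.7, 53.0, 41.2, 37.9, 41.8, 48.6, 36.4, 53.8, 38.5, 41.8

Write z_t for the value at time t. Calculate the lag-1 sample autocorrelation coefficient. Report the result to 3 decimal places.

Mean z̄ = (32.7 + 53.0 + 41.2 + 37.9 + 41.8 + 48.6 + 36.4 + 53.8 + 38.5 + 41.8)/10 = 42.5700
Numerator Σ_{t=1}^{9}(z_t−z̄)(z_{t+1}−z̄) = -260.9489
Denominator Σ(z_t−z̄)² = 448.1810
r_1 = -260.9489 / 448.1810 = -0.582

-0.582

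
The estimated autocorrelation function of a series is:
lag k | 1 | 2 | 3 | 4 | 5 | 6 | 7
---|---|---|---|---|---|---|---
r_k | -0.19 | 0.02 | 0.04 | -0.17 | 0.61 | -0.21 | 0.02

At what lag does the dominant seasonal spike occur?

5

The largest autocorrelation is r_5 = 0.61; the remaining lags stay at or below 0.04.
The dominant spike at lag 5 indicates a seasonal period of 5.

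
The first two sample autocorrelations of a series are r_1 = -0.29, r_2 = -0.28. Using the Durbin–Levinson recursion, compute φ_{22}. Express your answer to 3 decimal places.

-0.398

φ_{22} = (r_2 − r_1²) / (1 − r_1²)
r_1² = (-0.29)² = 0.0841
Numerator = -0.28 − 0.0841 = -0.3641; denominator = 1 − 0.0841 = 0.9159
φ_{22} = -0.3641 / 0.9159 = -0.398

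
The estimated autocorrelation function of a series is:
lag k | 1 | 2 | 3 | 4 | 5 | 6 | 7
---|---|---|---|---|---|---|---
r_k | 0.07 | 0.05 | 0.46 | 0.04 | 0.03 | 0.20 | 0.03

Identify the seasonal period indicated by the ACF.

The largest autocorrelation is r_3 = 0.46, with a weaker echo at lag 6 (0.20); the remaining lags stay at or below 0.07.
The dominant spike at lag 3 indicates a seasonal period of 3.

3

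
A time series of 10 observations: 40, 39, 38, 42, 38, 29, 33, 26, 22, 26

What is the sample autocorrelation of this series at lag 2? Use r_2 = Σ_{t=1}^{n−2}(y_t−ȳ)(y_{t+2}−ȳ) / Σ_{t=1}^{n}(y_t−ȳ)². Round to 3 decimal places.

Mean ȳ = (40 + 39 + 38 + 42 + 38 + 29 + 33 + 26 + 22 + 26)/10 = 33.3000
Numerator Σ_{t=1}^{8}(y_t−ȳ)(y_{t+2}−ȳ) = 152.4200
Denominator Σ(y_t−ȳ)² = 450.1000
r_2 = 152.4200 / 450.1000 = 0.339

0.339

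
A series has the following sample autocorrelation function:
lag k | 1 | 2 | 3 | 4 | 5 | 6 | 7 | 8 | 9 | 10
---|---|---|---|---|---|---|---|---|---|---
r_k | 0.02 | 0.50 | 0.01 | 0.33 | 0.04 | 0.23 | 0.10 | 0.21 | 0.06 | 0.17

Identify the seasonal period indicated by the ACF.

2

The largest autocorrelation is r_2 = 0.50, with weaker echoes at lags 4 (0.33), 6 (0.23), 8 (0.21) and 10 (0.17); the remaining lags stay at or below 0.10.
The dominant spike at lag 2 indicates a seasonal period of 2.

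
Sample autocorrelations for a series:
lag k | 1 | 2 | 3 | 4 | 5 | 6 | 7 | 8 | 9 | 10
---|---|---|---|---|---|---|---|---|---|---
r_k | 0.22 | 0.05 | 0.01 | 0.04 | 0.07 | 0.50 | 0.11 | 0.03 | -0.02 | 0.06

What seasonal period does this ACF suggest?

6

The largest autocorrelation is r_6 = 0.50; the remaining lags stay at or below 0.22. The elevated value at lag 1 (0.22), dropping to 0.05 at lag 2, reflects decaying short-term dependence rather than seasonality.
The dominant spike at lag 6 indicates a seasonal period of 6.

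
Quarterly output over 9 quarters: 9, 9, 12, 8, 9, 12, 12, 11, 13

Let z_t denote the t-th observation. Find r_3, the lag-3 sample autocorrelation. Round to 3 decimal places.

0.291

Mean z̄ = (9 + 9 + 12 + 8 + 9 + 12 + 12 + 11 + 13)/9 = 10.5556
Σ(z_t−z̄)(z_{t+3}−z̄) = (3.9753) + (2.4198) + (2.0864) + (-3.6914) + (-0.6914) + (3.5309) = 7.6296
Denominator Σ(z_t−z̄)² = 26.2222
r_3 = 7.6296 / 26.2222 = 0.291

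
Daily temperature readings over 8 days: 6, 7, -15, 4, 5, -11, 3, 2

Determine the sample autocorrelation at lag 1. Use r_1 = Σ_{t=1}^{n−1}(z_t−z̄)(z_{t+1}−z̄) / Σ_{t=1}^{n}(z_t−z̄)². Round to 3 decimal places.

Mean z̄ = (6 + 7 − 15 + 4 + 5 − 11 + 3 + 2)/8 = 0.1250
Deviations from mean: 5.8750, 6.8750, -15.1250, 3.8750, 4.8750, -11.1250, 2.8750, 1.8750
Numerator Σ_{t=1}^{7}(z_t−z̄)(z_{t+1}−z̄) = -184.1406
Denominator Σ(z_t−z̄)² = 484.8750
r_1 = -184.1406 / 484.8750 = -0.380

-0.380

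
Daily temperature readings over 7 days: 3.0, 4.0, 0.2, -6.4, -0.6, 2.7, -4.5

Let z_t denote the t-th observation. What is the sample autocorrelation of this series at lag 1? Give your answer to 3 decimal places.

Mean z̄ = (3.0 + 4.0 + 0.2 − 6.4 − 0.6 + 2.7 − 4.5)/7 = -0.2286
Σ(z_t−z̄)(z_{t+1}−z̄) = (13.6522) + (1.8122) + (-2.6449) + (2.2922) + (-1.0878) + (-12.5092) = 1.5149
Denominator Σ(z_t−z̄)² = 93.5343
r_1 = 1.5149 / 93.5343 = 0.016

0.016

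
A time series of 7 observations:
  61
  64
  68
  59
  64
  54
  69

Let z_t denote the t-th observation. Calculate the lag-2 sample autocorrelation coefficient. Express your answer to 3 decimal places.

Mean z̄ = (61 + 64 + 68 + 59 + 64 + 54 + 69)/7 = 62.7143
Deviations from mean: -1.7143, 1.2857, 5.2857, -3.7143, 1.2857, -8.7143, 6.2857
Numerator Σ_{t=1}^{5}(z_t−z̄)(z_{t+2}−z̄) = 33.4082
Denominator Σ(z_t−z̄)² = 163.4286
r_2 = 33.4082 / 163.4286 = 0.204

0.204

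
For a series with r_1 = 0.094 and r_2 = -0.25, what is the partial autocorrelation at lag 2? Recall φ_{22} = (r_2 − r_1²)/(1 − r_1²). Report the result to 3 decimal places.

φ_{22} = (r_2 − r_1²) / (1 − r_1²)
r_1² = (0.094)² = 0.008836
Numerator = -0.25 − 0.0088 = -0.2588; denominator = 1 − 0.0088 = 0.9912
φ_{22} = -0.2588 / 0.9912 = -0.261

-0.261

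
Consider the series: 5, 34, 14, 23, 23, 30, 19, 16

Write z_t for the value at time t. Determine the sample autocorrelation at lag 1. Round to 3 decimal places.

Mean z̄ = (5 + 34 + 14 + 23 + 23 + 30 + 19 + 16)/8 = 20.5000
Deviations from mean: -15.5000, 13.5000, -6.5000, 2.5000, 2.5000, 9.5000, -1.5000, -4.5000
Σ(z_t−z̄)(z_{t+1}−z̄) = (-209.2500) + (-87.7500) + (-16.2500) + (6.2500) + (23.7500) + (-14.2500) + (6.7500) = -290.7500
Denominator Σ(z_t−z̄)² = 590.0000
r_1 = -290.7500 / 590.0000 = -0.493

-0.493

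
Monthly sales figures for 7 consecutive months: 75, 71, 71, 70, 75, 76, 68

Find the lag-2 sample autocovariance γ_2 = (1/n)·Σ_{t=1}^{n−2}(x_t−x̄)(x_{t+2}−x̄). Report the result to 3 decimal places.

-3.452

Mean x̄ = (75 + 71 + 71 + 70 + 75 + 76 + 68)/7 = 72.2857
Deviations: 2.7143, -1.2857, -1.2857, -2.2857, 2.7143, 3.7143, -4.2857
Σ_{t=1}^{5}(x_t−x̄)(x_{t+2}−x̄) = -24.1633
γ_2 = -24.1633 / 7 = -3.452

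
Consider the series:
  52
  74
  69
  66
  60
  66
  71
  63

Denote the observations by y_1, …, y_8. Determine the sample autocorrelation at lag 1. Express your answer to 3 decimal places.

-0.285

Mean ȳ = (52 + 74 + 69 + 66 + 60 + 66 + 71 + 63)/8 = 65.1250
Deviations from mean: -13.1250, 8.8750, 3.8750, 0.8750, -5.1250, 0.8750, 5.8750, -2.1250
Numerator Σ_{t=1}^{7}(y_t−ȳ)(y_{t+1}−ȳ) = -95.0156
Denominator Σ(y_t−ȳ)² = 332.8750
r_1 = -95.0156 / 332.8750 = -0.285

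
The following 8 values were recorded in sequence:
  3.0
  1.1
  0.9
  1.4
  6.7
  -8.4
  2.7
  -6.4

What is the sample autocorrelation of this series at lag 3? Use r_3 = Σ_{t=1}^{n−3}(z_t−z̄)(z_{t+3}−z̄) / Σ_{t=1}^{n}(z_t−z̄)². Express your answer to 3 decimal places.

-0.205

Mean z̄ = (3.0 + 1.1 + 0.9 + 1.4 + 6.7 − 8.4 + 2.7 − 6.4)/8 = 0.1250
Deviations from mean: 2.8750, 0.9750, 0.7750, 1.2750, 6.5750, -8.5250, 2.5750, -6.5250
Σ(z_t−z̄)(z_{t+3}−z̄) = (3.6656) + (6.4106) + (-6.6069) + (3.2831) + (-42.9019) = -36.1494
Denominator Σ(z_t−z̄)² = 176.5550
r_3 = -36.1494 / 176.5550 = -0.205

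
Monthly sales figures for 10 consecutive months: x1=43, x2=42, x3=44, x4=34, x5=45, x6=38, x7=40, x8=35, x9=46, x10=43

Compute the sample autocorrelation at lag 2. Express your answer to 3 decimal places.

Mean x̄ = (43 + 42 + 44 + 34 + 45 + 38 + 40 + 35 + 46 + 43)/10 = 41.0000
Numerator Σ_{t=1}^{8}(x_t−x̄)(x_{t+2}−x̄) = 29.0000
Denominator Σ(x_t−x̄)² = 154.0000
r_2 = 29.0000 / 154.0000 = 0.188

0.188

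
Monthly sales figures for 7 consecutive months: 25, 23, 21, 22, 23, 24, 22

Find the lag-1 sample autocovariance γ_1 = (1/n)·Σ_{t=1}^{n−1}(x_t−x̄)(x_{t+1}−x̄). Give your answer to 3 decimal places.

Mean x̄ = (25 + 23 + 21 + 22 + 23 + 24 + 22)/7 = 22.8571
Deviations: 2.1429, 0.1429, -1.8571, -0.8571, 0.1429, 1.1429, -0.8571
Σ_{t=1}^{6}(x_t−x̄)(x_{t+1}−x̄) = 0.6939
γ_1 = 0.6939 / 7 = 0.099

0.099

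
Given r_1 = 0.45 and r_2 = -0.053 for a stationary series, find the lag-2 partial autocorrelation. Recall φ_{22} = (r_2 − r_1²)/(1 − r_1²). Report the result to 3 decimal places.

φ_{22} = (r_2 − r_1²) / (1 − r_1²)
r_1² = (0.45)² = 0.2025
Numerator = -0.053 − 0.2025 = -0.2555; denominator = 1 − 0.2025 = 0.7975
φ_{22} = -0.2555 / 0.7975 = -0.320

-0.320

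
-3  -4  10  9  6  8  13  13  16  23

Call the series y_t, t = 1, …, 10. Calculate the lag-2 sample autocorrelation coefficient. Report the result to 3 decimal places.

0.087

Mean ȳ = (-3 − 4 + 10 + 9 + 6 + 8 + 13 + 13 + 16 + 23)/10 = 9.1000
Numerator Σ_{t=1}^{8}(y_t−ȳ)(y_{t+2}−ȳ) = 52.4800
Denominator Σ(y_t−ȳ)² = 600.9000
r_2 = 52.4800 / 600.9000 = 0.087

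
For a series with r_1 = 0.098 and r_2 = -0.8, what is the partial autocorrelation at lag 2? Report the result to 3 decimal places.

φ_{22} = (r_2 − r_1²) / (1 − r_1²)
r_1² = (0.098)² = 0.009604
Numerator = -0.8 − 0.0096 = -0.8096; denominator = 1 − 0.0096 = 0.9904
φ_{22} = -0.8096 / 0.9904 = -0.817

-0.817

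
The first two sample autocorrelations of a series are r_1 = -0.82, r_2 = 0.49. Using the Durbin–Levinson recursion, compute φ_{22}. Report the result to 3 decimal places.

-0.557

φ_{22} = (r_2 − r_1²) / (1 − r_1²)
r_1² = (-0.82)² = 0.6724
Numerator = 0.49 − 0.6724 = -0.1824; denominator = 1 − 0.6724 = 0.3276
φ_{22} = -0.1824 / 0.3276 = -0.557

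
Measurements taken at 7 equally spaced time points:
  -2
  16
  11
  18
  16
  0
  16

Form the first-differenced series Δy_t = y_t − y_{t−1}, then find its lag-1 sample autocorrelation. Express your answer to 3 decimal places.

-0.377

First differences Δy: 18, -5, 7, -2, -16, 16
Mean of differences = 3.0000
Numerator Σ(Δy_t−Δȳ)(Δy_{t+1}−Δȳ) = -324.0000
Denominator Σ(Δy_t−Δȳ)² = 860.0000
r_1(Δy) = -324.0000 / 860.0000 = -0.377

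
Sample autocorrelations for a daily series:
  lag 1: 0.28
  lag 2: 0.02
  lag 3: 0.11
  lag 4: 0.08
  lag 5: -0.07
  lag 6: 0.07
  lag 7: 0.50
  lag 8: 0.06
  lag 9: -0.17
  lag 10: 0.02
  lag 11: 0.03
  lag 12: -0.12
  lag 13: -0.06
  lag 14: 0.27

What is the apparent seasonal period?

The largest autocorrelation is r_7 = 0.50; the remaining lags stay at or below 0.28. The elevated value at lag 1 (0.28), dropping to 0.02 at lag 2, reflects decaying short-term dependence rather than seasonality.
The dominant spike at lag 7 indicates a seasonal period of 7.

7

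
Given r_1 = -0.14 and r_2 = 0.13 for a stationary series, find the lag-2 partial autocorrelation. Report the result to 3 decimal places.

φ_{22} = (r_2 − r_1²) / (1 − r_1²)
r_1² = (-0.14)² = 0.0196
Numerator = 0.13 − 0.0196 = 0.1104; denominator = 1 − 0.0196 = 0.9804
φ_{22} = 0.1104 / 0.9804 = 0.113

0.113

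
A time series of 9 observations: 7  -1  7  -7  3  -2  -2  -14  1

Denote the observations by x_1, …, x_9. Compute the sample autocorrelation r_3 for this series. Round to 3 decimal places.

-0.292

Mean x̄ = (7 − 1 + 7 − 7 + 3 − 2 − 2 − 14 + 1)/9 = -0.8889
Σ(x_t−x̄)(x_{t+3}−x̄) = (-48.2099) + (-0.4321) + (-8.7654) + (6.7901) + (-50.9877) + (-2.0988) = -103.7037
Denominator Σ(x_t−x̄)² = 354.8889
r_3 = -103.7037 / 354.8889 = -0.292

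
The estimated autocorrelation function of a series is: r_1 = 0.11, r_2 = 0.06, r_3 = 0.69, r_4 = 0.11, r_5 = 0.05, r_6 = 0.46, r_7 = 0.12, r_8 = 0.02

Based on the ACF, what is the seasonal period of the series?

3

The largest autocorrelation is r_3 = 0.69, with a weaker echo at lag 6 (0.46); the remaining lags stay at or below 0.12.
The dominant spike at lag 3 indicates a seasonal period of 3.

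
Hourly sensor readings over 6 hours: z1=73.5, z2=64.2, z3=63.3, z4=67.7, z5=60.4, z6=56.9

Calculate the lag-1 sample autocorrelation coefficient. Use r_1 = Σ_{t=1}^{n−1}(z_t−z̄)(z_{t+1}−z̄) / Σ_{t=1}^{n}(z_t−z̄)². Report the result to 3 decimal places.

0.068

Mean z̄ = (73.5 + 64.2 + 63.3 + 67.7 + 60.4 + 56.9)/6 = 64.3333
Deviations from mean: 9.1667, -0.1333, -1.0333, 3.3667, -3.9333, -7.4333
Numerator Σ_{t=1}^{5}(z_t−z̄)(z_{t+1}−z̄) = 11.4322
Denominator Σ(z_t−z̄)² = 167.1733
r_1 = 11.4322 / 167.1733 = 0.068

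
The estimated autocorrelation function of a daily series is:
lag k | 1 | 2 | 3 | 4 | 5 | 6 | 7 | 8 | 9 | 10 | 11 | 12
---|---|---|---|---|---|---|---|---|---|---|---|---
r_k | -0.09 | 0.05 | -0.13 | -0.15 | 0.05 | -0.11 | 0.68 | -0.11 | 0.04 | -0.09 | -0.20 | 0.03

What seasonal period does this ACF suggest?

7

The largest autocorrelation is r_7 = 0.68; the remaining lags stay at or below 0.05.
The dominant spike at lag 7 indicates a seasonal period of 7.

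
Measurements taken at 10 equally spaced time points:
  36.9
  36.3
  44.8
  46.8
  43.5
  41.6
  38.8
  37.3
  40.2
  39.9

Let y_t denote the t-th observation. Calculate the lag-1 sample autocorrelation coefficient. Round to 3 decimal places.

0.449

Mean ȳ = (36.9 + 36.3 + 44.8 + 46.8 + 43.5 + 41.6 + 38.8 + 37.3 + 40.2 + 39.9)/10 = 40.6100
Numerator Σ_{t=1}^{9}(y_t−ȳ)(y_{t+1}−ȳ) = 50.4649
Denominator Σ(y_t−ȳ)² = 112.4490
r_1 = 50.4649 / 112.4490 = 0.449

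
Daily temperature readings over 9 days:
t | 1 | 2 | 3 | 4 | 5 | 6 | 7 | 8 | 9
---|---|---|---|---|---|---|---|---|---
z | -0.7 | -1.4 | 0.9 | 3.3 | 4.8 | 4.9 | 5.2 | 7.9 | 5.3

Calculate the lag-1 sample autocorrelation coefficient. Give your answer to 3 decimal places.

Mean z̄ = (-0.7 − 1.4 + 0.9 + 3.3 + 4.8 + 4.9 + 5.2 + 7.9 + 5.3)/9 = 3.3556
Numerator Σ_{t=1}^{8}(z_t−z̄)(z_{t+1}−z̄) = 53.3180
Denominator Σ(z_t−z̄)² = 77.4022
r_1 = 53.3180 / 77.4022 = 0.689

0.689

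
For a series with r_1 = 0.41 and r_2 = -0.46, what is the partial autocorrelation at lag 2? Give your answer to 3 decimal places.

φ_{22} = (r_2 − r_1²) / (1 − r_1²)
r_1² = (0.41)² = 0.1681
Numerator = -0.46 − 0.1681 = -0.6281; denominator = 1 − 0.1681 = 0.8319
φ_{22} = -0.6281 / 0.8319 = -0.755

-0.755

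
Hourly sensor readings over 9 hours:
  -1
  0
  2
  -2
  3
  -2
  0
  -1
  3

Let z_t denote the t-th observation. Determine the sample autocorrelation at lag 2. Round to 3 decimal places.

Mean z̄ = (-1 + 0 + 2 − 2 + 3 − 2 + 0 − 1 + 3)/9 = 0.2222
Σ(z_t−z̄)(z_{t+2}−z̄) = (-2.1728) + (0.4938) + (4.9383) + (4.9383) + (-0.6173) + (2.7160) + (-0.6173) = 9.6790
Denominator Σ(z_t−z̄)² = 31.5556
r_2 = 9.6790 / 31.5556 = 0.307

0.307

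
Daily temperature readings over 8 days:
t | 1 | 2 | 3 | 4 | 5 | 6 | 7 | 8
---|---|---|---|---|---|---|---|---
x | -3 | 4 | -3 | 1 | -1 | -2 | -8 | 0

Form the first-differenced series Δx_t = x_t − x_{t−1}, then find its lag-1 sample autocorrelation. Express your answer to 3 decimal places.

-0.551

First differences Δx: 7, -7, 4, -2, -1, -6, 8
Mean of differences = 0.4286
Numerator Σ(Δx_t−Δx̄)(Δx_{t+1}−Δx̄) = -120.0408
Denominator Σ(Δx_t−Δx̄)² = 217.7143
r_1(Δx) = -120.0408 / 217.7143 = -0.551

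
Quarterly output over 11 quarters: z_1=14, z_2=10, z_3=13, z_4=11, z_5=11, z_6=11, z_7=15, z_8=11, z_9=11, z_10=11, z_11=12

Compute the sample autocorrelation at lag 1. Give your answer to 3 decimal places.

Mean z̄ = (14 + 10 + 13 + 11 + 11 + 11 + 15 + 11 + 11 + 11 + 12)/11 = 11.8182
Numerator Σ_{t=1}^{10}(z_t−z̄)(z_{t+1}−z̄) = -9.7603
Denominator Σ(z_t−z̄)² = 23.6364
r_1 = -9.7603 / 23.6364 = -0.413

-0.413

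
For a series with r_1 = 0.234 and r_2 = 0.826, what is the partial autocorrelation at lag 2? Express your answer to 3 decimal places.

0.816

φ_{22} = (r_2 − r_1²) / (1 − r_1²)
r_1² = (0.234)² = 0.054756
Numerator = 0.826 − 0.0548 = 0.7712; denominator = 1 − 0.0548 = 0.9452
φ_{22} = 0.7712 / 0.9452 = 0.816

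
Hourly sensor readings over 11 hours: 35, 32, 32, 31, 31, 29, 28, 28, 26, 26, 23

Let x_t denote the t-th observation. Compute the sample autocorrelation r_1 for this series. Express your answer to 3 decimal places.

Mean x̄ = (35 + 32 + 32 + 31 + 31 + 29 + 28 + 28 + 26 + 26 + 23)/11 = 29.1818
Numerator Σ_{t=1}^{10}(x_t−x̄)(x_{t+1}−x̄) = 67.6033
Denominator Σ(x_t−x̄)² = 117.6364
r_1 = 67.6033 / 117.6364 = 0.575

0.575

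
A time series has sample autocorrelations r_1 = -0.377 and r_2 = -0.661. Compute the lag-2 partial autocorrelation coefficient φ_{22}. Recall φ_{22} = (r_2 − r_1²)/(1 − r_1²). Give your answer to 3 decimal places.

φ_{22} = (r_2 − r_1²) / (1 − r_1²)
r_1² = (-0.377)² = 0.142129
Numerator = -0.661 − 0.1421 = -0.8031; denominator = 1 − 0.1421 = 0.8579
φ_{22} = -0.8031 / 0.8579 = -0.936

-0.936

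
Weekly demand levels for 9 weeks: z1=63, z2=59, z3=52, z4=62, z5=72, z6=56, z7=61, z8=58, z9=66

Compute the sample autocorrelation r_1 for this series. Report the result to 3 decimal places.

Mean z̄ = (63 + 59 + 52 + 62 + 72 + 56 + 61 + 58 + 66)/9 = 61.0000
Numerator Σ_{t=1}^{8}(z_t−z̄)(z_{t+1}−z̄) = -54.0000
Denominator Σ(z_t−z̄)² = 270.0000
r_1 = -54.0000 / 270.0000 = -0.200

-0.200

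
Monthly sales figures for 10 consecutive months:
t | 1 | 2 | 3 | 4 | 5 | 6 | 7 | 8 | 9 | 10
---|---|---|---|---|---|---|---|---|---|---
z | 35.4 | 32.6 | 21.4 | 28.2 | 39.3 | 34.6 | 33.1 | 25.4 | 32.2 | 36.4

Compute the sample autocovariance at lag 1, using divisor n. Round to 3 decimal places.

Mean z̄ = (35.4 + 32.6 + 21.4 + 28.2 + 39.3 + 34.6 + 33.1 + 25.4 + 32.2 + 36.4)/10 = 31.8600
Σ_{t=1}^{9}(z_t−z̄)(z_{t+1}−z̄) = 21.0524
γ_1 = 21.0524 / 10 = 2.105

2.105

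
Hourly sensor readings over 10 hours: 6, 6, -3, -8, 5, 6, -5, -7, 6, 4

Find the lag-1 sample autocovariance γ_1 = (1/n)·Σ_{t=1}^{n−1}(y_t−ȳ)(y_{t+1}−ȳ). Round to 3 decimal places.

Mean ȳ = (6 + 6 − 3 − 8 + 5 + 6 − 5 − 7 + 6 + 4)/10 = 1.0000
Σ_{t=1}^{9}(y_t−ȳ)(y_{t+1}−ȳ) = 18.0000
γ_1 = 18.0000 / 10 = 1.800

1.800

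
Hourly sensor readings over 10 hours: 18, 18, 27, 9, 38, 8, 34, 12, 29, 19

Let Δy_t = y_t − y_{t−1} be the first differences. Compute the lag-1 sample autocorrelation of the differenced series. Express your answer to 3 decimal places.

First differences Δy: 0, 9, -18, 29, -30, 26, -22, 17, -10
Mean of differences = 0.1111
Numerator Σ(Δy_t−Δȳ)(Δy_{t+1}−Δȳ) = -3451.2346
Denominator Σ(Δy_t−Δȳ)² = 3694.8889
r_1(Δy) = -3451.2346 / 3694.8889 = -0.934

-0.934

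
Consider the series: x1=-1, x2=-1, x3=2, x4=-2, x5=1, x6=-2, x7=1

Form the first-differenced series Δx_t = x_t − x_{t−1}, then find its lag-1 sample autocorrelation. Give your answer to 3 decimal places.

First differences Δx: 0, 3, -4, 3, -3, 3
Mean of differences = 0.3333
Numerator Σ(Δx_t−Δx̄)(Δx_{t+1}−Δx̄) = -41.7778
Denominator Σ(Δx_t−Δx̄)² = 51.3333
r_1(Δx) = -41.7778 / 51.3333 = -0.814

-0.814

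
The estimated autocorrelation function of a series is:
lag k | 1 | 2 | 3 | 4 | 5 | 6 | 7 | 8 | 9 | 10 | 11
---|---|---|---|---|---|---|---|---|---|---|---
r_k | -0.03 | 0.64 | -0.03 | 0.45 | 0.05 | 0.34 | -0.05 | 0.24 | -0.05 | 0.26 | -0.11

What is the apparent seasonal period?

2

The largest autocorrelation is r_2 = 0.64, with weaker echoes at lags 4 (0.45), 6 (0.34), 8 (0.24) and 10 (0.26); the remaining lags stay at or below 0.05.
The dominant spike at lag 2 indicates a seasonal period of 2.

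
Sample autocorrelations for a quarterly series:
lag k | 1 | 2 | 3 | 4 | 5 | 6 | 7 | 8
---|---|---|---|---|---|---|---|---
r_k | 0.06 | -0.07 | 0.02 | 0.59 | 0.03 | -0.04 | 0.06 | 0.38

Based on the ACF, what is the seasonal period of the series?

4

The largest autocorrelation is r_4 = 0.59, with a weaker echo at lag 8 (0.38); the remaining lags stay at or below 0.06.
The dominant spike at lag 4 indicates a seasonal period of 4.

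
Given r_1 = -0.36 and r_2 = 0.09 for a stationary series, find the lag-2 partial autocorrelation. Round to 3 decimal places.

-0.045

φ_{22} = (r_2 − r_1²) / (1 − r_1²)
r_1² = (-0.36)² = 0.1296
Numerator = 0.09 − 0.1296 = -0.0396; denominator = 1 − 0.1296 = 0.8704
φ_{22} = -0.0396 / 0.8704 = -0.045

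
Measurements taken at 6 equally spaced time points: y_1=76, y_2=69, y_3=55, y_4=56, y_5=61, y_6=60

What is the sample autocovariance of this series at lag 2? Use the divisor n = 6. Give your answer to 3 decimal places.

-18.593

Mean ȳ = (76 + 69 + 55 + 56 + 61 + 60)/6 = 62.8333
Σ_{t=1}^{4}(y_t−ȳ)(y_{t+2}−ȳ) = -111.5556
γ_2 = -111.5556 / 6 = -18.593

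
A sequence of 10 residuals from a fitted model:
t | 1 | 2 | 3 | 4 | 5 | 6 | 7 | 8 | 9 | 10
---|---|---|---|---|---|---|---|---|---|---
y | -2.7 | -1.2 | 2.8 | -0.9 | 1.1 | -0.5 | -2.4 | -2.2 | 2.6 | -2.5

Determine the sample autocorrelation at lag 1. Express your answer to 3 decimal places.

-0.274

Mean ȳ = (-2.7 − 1.2 + 2.8 − 0.9 + 1.1 − 0.5 − 2.4 − 2.2 + 2.6 − 2.5)/10 = -0.5900
Numerator Σ_{t=1}^{9}(y_t−ȳ)(y_{t+1}−ȳ) = -10.6811
Denominator Σ(y_t−ȳ)² = 38.9690
r_1 = -10.6811 / 38.9690 = -0.274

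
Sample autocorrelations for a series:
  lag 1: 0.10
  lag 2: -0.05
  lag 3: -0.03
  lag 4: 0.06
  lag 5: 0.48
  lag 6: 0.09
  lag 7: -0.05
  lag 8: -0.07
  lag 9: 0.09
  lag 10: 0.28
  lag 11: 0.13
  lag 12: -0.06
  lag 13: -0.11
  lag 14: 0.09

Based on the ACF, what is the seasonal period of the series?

5

The largest autocorrelation is r_5 = 0.48, with a weaker echo at lag 10 (0.28); the remaining lags stay at or below 0.13.
The dominant spike at lag 5 indicates a seasonal period of 5.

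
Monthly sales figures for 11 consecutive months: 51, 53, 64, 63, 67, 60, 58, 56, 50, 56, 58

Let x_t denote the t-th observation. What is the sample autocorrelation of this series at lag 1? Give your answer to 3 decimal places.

0.449

Mean x̄ = (51 + 53 + 64 + 63 + 67 + 60 + 58 + 56 + 50 + 56 + 58)/11 = 57.8182
Numerator Σ_{t=1}^{10}(x_t−x̄)(x_{t+1}−x̄) = 130.8760
Denominator Σ(x_t−x̄)² = 291.6364
r_1 = 130.8760 / 291.6364 = 0.449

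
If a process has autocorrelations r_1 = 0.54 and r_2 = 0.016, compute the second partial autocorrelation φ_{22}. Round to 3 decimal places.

-0.389

φ_{22} = (r_2 − r_1²) / (1 − r_1²)
r_1² = (0.54)² = 0.2916
Numerator = 0.016 − 0.2916 = -0.2756; denominator = 1 − 0.2916 = 0.7084
φ_{22} = -0.2756 / 0.7084 = -0.389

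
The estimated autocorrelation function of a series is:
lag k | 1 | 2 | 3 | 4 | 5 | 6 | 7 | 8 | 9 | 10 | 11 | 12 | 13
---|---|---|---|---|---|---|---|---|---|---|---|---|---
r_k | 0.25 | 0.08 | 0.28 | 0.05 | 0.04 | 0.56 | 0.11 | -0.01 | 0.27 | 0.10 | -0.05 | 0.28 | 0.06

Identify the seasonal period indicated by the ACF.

The largest autocorrelation is r_6 = 0.56; the remaining lags stay at or below 0.28. The elevated value at lag 1 (0.25), dropping to 0.08 at lag 2, reflects decaying short-term dependence rather than seasonality.
The dominant spike at lag 6 indicates a seasonal period of 6.

6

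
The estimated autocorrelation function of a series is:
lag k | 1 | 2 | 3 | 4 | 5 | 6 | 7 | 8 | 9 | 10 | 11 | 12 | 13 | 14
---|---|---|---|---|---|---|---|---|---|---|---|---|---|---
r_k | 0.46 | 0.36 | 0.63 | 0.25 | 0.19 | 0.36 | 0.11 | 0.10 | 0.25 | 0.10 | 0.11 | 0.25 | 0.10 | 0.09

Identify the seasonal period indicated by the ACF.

3

The largest autocorrelation is r_3 = 0.63; the remaining lags stay at or below 0.46. The elevated value at lag 1 (0.46), dropping to 0.36 at lag 2, reflects decaying short-term dependence rather than seasonality.
The dominant spike at lag 3 indicates a seasonal period of 3.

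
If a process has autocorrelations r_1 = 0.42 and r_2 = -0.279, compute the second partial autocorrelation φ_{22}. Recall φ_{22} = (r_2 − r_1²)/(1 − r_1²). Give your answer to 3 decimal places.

-0.553

φ_{22} = (r_2 − r_1²) / (1 − r_1²)
r_1² = (0.42)² = 0.1764
Numerator = -0.279 − 0.1764 = -0.4554; denominator = 1 − 0.1764 = 0.8236
φ_{22} = -0.4554 / 0.8236 = -0.553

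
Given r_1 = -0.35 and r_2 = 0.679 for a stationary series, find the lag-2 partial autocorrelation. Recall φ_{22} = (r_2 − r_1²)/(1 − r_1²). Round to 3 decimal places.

φ_{22} = (r_2 − r_1²) / (1 − r_1²)
r_1² = (-0.35)² = 0.1225
Numerator = 0.679 − 0.1225 = 0.5565; denominator = 1 − 0.1225 = 0.8775
φ_{22} = 0.5565 / 0.8775 = 0.634

0.634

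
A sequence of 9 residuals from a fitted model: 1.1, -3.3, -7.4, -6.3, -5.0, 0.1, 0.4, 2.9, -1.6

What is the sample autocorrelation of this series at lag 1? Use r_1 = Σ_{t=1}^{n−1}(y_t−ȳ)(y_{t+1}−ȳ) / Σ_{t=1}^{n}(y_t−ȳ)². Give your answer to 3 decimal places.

Mean ȳ = (1.1 − 3.3 − 7.4 − 6.3 − 5.0 + 0.1 + 0.4 + 2.9 − 1.6)/9 = -2.1222
Numerator Σ_{t=1}^{8}(y_t−ȳ)(y_{t+1}−ȳ) = 50.9928
Denominator Σ(y_t−ȳ)² = 102.1556
r_1 = 50.9928 / 102.1556 = 0.499

0.499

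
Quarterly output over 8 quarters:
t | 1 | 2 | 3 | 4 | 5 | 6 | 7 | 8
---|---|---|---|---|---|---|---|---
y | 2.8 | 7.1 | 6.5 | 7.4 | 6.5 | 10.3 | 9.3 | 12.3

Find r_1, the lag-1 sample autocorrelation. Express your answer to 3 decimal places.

0.220

Mean ȳ = (2.8 + 7.1 + 6.5 + 7.4 + 6.5 + 10.3 + 9.3 + 12.3)/8 = 7.7750
Deviations from mean: -4.9750, -0.6750, -1.2750, -0.3750, -1.2750, 2.5250, 1.5250, 4.5250
Numerator Σ_{t=1}^{7}(y_t−ȳ)(y_{t+1}−ȳ) = 12.7069
Denominator Σ(y_t−ȳ)² = 57.7750
r_1 = 12.7069 / 57.7750 = 0.220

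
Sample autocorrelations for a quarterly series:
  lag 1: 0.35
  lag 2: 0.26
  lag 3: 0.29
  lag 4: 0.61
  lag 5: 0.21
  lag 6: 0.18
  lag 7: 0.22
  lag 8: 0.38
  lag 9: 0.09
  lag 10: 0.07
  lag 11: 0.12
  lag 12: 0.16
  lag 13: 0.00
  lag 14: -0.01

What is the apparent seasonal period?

4

The largest autocorrelation is r_4 = 0.61, with a weaker echo at lag 8 (0.38); the remaining lags stay at or below 0.35. The elevated value at lag 1 (0.35), dropping to 0.26 at lag 2, reflects decaying short-term dependence rather than seasonality.
The dominant spike at lag 4 indicates a seasonal period of 4.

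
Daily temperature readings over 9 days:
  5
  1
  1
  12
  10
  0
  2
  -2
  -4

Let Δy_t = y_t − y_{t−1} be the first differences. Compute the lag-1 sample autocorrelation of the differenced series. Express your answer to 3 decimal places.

-0.105

First differences Δy: -4, 0, 11, -2, -10, 2, -4, -2
Mean of differences = -1.1250
Numerator Σ(Δy_t−Δȳ)(Δy_{t+1}−Δȳ) = -26.6406
Denominator Σ(Δy_t−Δȳ)² = 254.8750
r_1(Δy) = -26.6406 / 254.8750 = -0.105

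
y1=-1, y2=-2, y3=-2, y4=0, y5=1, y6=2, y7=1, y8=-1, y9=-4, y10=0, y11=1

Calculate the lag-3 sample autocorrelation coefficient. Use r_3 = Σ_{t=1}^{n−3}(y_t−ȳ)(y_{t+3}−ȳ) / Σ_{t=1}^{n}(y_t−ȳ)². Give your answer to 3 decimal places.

Mean ȳ = (-1 − 2 − 2 + 0 + 1 + 2 + 1 − 1 − 4 + 0 + 1)/11 = -0.4545
Numerator Σ_{t=1}^{8}(y_t−ȳ)(y_{t+3}−ȳ) = -15.2562
Denominator Σ(y_t−ȳ)² = 30.7273
r_3 = -15.2562 / 30.7273 = -0.497

-0.497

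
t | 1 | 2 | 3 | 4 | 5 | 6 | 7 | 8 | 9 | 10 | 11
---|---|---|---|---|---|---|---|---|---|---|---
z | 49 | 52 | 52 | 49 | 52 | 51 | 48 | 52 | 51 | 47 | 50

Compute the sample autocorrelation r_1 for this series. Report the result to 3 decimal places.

-0.254

Mean z̄ = (49 + 52 + 52 + 49 + 52 + 51 + 48 + 52 + 51 + 47 + 50)/11 = 50.2727
Numerator Σ_{t=1}^{10}(z_t−z̄)(z_{t+1}−z̄) = -8.1653
Denominator Σ(z_t−z̄)² = 32.1818
r_1 = -8.1653 / 32.1818 = -0.254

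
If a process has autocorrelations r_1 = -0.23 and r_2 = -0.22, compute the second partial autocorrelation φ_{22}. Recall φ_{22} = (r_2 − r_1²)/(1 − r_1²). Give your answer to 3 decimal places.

φ_{22} = (r_2 − r_1²) / (1 − r_1²)
r_1² = (-0.23)² = 0.0529
Numerator = -0.22 − 0.0529 = -0.2729; denominator = 1 − 0.0529 = 0.9471
φ_{22} = -0.2729 / 0.9471 = -0.288

-0.288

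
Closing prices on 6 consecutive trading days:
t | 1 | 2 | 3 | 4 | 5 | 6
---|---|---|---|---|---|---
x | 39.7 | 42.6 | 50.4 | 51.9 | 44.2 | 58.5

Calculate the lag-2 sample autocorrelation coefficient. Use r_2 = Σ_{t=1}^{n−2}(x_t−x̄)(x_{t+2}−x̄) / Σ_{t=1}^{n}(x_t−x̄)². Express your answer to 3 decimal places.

-0.035

Mean x̄ = (39.7 + 42.6 + 50.4 + 51.9 + 44.2 + 58.5)/6 = 47.8833
Deviations from mean: -8.1833, -5.2833, 2.5167, 4.0167, -3.6833, 10.6167
Σ(x_t−x̄)(x_{t+2}−x̄) = (-20.5947) + (-21.2214) + (-9.2697) + (42.6436) = -8.4422
Denominator Σ(x_t−x̄)² = 243.6283
r_2 = -8.4422 / 243.6283 = -0.035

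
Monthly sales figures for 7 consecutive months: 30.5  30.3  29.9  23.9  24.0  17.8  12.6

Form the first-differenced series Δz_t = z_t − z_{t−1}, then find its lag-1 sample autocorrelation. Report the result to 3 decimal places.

First differences Δz: -0.2, -0.4, -6.0, 0.1, -6.2, -5.2
Mean of differences = -2.9833
Numerator Σ(Δz_t−Δz̄)(Δz_{t+1}−Δz̄) = -12.6919
Denominator Σ(Δz_t−Δz̄)² = 48.2883
r_1(Δz) = -12.6919 / 48.2883 = -0.263

-0.263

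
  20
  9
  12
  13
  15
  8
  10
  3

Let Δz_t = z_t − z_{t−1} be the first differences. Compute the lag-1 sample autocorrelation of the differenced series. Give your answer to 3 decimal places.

First differences Δz: -11, 3, 1, 2, -7, 2, -7
Mean of differences = -2.4286
Numerator Σ(Δz_t−Δz̄)(Δz_{t+1}−Δz̄) = -73.4694
Denominator Σ(Δz_t−Δz̄)² = 195.7143
r_1(Δz) = -73.4694 / 195.7143 = -0.375

-0.375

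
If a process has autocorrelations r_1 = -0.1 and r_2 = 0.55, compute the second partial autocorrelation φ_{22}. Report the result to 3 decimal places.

0.545

φ_{22} = (r_2 − r_1²) / (1 − r_1²)
r_1² = (-0.1)² = 0.01
Numerator = 0.55 − 0.0100 = 0.5400; denominator = 1 − 0.0100 = 0.9900
φ_{22} = 0.5400 / 0.9900 = 0.545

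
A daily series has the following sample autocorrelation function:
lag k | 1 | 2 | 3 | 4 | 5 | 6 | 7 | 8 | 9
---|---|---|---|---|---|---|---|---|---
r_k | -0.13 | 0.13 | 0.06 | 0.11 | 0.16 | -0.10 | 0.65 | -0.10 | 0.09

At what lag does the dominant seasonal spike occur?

The largest autocorrelation is r_7 = 0.65; the remaining lags stay at or below 0.16.
The dominant spike at lag 7 indicates a seasonal period of 7.

7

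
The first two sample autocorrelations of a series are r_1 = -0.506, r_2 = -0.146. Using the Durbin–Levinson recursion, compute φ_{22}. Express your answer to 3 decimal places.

φ_{22} = (r_2 − r_1²) / (1 − r_1²)
r_1² = (-0.506)² = 0.256036
Numerator = -0.146 − 0.2560 = -0.4020; denominator = 1 − 0.2560 = 0.7440
φ_{22} = -0.4020 / 0.7440 = -0.540

-0.540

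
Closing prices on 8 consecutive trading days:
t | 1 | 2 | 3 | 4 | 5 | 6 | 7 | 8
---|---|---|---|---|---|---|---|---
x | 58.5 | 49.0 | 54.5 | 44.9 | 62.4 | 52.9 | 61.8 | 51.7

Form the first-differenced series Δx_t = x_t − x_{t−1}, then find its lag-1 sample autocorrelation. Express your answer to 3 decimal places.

-0.768

First differences Δx: -9.5, 5.5, -9.6, 17.5, -9.5, 8.9, -10.1
Mean of differences = -0.9714
Numerator Σ(Δx_t−Δx̄)(Δx_{t+1}−Δx̄) = -602.2494
Denominator Σ(Δx_t−Δx̄)² = 783.7743
r_1(Δx) = -602.2494 / 783.7743 = -0.768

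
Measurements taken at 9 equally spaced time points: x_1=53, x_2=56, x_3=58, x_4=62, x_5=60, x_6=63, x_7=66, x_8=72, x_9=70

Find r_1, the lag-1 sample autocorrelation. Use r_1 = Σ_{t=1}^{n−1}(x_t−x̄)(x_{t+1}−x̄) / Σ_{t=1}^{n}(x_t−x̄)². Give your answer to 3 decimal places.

0.628

Mean x̄ = (53 + 56 + 58 + 62 + 60 + 63 + 66 + 72 + 70)/9 = 62.2222
Numerator Σ_{t=1}^{8}(x_t−x̄)(x_{t+1}−x̄) = 199.2840
Denominator Σ(x_t−x̄)² = 317.5556
r_1 = 199.2840 / 317.5556 = 0.628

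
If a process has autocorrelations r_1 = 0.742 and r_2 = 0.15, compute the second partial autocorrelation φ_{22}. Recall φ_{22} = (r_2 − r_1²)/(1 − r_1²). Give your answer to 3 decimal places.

-0.891

φ_{22} = (r_2 − r_1²) / (1 − r_1²)
r_1² = (0.742)² = 0.550564
Numerator = 0.15 − 0.5506 = -0.4006; denominator = 1 − 0.5506 = 0.4494
φ_{22} = -0.4006 / 0.4494 = -0.891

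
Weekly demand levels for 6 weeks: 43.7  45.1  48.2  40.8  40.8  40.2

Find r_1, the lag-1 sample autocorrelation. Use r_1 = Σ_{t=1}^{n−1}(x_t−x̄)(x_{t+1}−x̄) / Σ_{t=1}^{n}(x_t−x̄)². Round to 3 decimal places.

Mean x̄ = (43.7 + 45.1 + 48.2 + 40.8 + 40.8 + 40.2)/6 = 43.1333
Deviations from mean: 0.5667, 1.9667, 5.0667, -2.3333, -2.3333, -2.9333
Σ(x_t−x̄)(x_{t+1}−x̄) = (1.1144) + (9.9644) + (-11.8222) + (5.4444) + (6.8444) = 11.5456
Denominator Σ(x_t−x̄)² = 49.3533
r_1 = 11.5456 / 49.3533 = 0.234

0.234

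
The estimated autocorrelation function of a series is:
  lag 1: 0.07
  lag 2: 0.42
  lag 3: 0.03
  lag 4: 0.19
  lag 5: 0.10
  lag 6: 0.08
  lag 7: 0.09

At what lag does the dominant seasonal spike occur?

The largest autocorrelation is r_2 = 0.42, with a weaker echo at lag 4 (0.19); the remaining lags stay at or below 0.10.
The dominant spike at lag 2 indicates a seasonal period of 2.

2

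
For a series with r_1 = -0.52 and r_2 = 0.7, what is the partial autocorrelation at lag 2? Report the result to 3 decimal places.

φ_{22} = (r_2 − r_1²) / (1 − r_1²)
r_1² = (-0.52)² = 0.2704
Numerator = 0.7 − 0.2704 = 0.4296; denominator = 1 − 0.2704 = 0.7296
φ_{22} = 0.4296 / 0.7296 = 0.589

0.589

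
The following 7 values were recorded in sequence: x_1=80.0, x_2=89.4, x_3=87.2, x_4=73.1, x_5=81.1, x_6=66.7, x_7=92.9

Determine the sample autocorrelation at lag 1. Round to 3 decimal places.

-0.337

Mean x̄ = (80.0 + 89.4 + 87.2 + 73.1 + 81.1 + 66.7 + 92.9)/7 = 81.4857
Deviations from mean: -1.4857, 7.9143, 5.7143, -8.3857, -0.3857, -14.7857, 11.4143
Numerator Σ_{t=1}^{6}(x_t−x̄)(x_{t+1}−x̄) = -174.2831
Denominator Σ(x_t−x̄)² = 516.8686
r_1 = -174.2831 / 516.8686 = -0.337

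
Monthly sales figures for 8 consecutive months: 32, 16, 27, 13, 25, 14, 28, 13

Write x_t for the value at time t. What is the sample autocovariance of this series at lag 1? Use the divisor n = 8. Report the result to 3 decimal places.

-37.250

Mean x̄ = (32 + 16 + 27 + 13 + 25 + 14 + 28 + 13)/8 = 21.0000
Deviations: 11.0000, -5.0000, 6.0000, -8.0000, 4.0000, -7.0000, 7.0000, -8.0000
Σ_{t=1}^{7}(x_t−x̄)(x_{t+1}−x̄) = -298.0000
γ_1 = -298.0000 / 8 = -37.250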